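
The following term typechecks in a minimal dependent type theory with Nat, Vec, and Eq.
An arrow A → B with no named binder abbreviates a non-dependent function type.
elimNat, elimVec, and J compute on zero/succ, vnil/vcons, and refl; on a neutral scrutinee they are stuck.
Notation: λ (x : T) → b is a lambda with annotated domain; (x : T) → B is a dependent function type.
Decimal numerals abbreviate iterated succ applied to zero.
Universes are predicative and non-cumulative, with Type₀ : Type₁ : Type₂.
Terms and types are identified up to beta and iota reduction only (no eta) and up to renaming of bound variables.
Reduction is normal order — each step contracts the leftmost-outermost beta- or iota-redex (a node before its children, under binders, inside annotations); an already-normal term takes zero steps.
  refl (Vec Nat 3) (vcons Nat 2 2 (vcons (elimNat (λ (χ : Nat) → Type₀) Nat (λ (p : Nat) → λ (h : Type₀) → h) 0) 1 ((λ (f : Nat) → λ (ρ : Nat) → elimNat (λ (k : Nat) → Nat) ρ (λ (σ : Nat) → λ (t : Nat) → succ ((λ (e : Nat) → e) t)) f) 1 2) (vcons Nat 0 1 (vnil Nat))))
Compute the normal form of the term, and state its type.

resulting normal form:
  refl (Vec Nat 3) (vcons Nat 2 2 (vcons Nat 1 3 (vcons Nat 0 1 (vnil Nat))))
type:
  Eq (Vec Nat 3) (vcons Nat 2 2 (vcons Nat 1 3 (vcons Nat 0 1 (vnil Nat)))) (vcons Nat 2 2 (vcons Nat 1 3 (vcons Nat 0 1 (vnil Nat))))


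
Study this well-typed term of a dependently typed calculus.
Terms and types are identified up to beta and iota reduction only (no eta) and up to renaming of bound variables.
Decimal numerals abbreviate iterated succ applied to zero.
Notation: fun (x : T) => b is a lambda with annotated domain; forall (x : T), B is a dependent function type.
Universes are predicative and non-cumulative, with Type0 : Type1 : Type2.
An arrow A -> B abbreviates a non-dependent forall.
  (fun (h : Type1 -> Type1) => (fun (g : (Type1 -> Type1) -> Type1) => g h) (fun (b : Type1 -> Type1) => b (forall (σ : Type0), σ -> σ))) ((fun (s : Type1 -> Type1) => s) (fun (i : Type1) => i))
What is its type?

inferred type:
  Type1


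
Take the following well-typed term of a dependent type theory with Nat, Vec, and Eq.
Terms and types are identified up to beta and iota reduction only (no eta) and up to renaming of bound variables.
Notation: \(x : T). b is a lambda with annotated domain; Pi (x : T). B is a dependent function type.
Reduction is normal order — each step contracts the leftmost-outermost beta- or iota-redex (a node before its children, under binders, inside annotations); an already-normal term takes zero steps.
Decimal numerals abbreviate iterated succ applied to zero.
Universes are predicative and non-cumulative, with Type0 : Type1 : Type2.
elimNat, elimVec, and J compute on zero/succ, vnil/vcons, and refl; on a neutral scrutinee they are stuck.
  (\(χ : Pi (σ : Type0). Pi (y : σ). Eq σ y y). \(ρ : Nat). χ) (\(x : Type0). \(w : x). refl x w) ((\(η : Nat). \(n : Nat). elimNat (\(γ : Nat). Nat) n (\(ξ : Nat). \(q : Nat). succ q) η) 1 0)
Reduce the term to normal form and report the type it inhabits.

normal form:
  \(χ : Type0). \(σ : χ). refl χ σ
the term's type:
  Pi (χ : Type0). Pi (σ : χ). Eq χ σ σ
observation: 2 normal-order steps separate the term from its normal form.


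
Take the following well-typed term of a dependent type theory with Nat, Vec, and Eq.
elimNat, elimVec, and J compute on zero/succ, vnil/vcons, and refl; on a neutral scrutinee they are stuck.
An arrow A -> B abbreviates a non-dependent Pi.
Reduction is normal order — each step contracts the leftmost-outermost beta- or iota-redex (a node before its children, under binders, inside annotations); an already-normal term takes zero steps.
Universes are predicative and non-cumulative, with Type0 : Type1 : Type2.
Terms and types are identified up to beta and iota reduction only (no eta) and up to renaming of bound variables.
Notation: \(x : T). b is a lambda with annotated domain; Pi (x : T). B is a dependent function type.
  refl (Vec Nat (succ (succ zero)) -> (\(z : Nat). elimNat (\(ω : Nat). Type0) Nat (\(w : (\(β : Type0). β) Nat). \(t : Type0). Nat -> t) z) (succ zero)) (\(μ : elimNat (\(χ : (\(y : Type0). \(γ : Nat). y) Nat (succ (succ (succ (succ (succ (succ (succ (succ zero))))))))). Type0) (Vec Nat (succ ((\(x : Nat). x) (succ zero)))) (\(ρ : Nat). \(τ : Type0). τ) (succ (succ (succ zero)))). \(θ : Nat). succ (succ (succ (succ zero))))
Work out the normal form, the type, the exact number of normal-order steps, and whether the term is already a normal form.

normal form:
  refl (Vec Nat (succ (succ zero)) -> Nat -> Nat) (\(z : Vec Nat (succ (succ zero))). \(ω : Nat). succ (succ (succ (succ zero))))
inferred type:
  Eq (Vec Nat (succ (succ zero)) -> Nat -> Nat) (\(z : Vec Nat (succ (succ zero))). \(ω : Nat). succ (succ (succ (succ zero)))) (\(w : Vec Nat (succ (succ zero))). \(β : Nat). succ (succ (succ (succ zero))))
reduction steps (normal order): 16
term was already normal: no
first contracted redex: a beta-redex


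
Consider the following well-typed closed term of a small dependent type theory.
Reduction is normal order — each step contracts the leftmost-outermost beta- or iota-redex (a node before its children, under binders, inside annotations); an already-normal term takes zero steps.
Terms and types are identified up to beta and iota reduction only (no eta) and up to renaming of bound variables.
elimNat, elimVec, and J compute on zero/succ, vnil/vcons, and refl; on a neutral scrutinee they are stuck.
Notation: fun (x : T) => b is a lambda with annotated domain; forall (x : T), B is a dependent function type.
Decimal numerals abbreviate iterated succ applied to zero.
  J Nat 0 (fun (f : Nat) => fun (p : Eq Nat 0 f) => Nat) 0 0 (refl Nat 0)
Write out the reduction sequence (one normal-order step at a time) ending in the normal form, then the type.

normal-order reduction sequence:
  J Nat 0 (fun (f : Nat) => fun (p : Eq Nat 0 f) => Nat) 0 0 (refl Nat 0)
  ~> 0
the term's type:
  Nat


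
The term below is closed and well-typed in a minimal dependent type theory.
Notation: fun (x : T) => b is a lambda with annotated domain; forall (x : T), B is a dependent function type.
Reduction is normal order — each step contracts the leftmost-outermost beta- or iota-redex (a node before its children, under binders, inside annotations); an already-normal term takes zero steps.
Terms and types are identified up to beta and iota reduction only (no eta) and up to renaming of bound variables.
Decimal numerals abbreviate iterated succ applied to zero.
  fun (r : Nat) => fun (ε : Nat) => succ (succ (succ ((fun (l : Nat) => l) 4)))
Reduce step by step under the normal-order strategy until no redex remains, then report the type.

normal-order reduction:
  fun (r : Nat) => fun (ε : Nat) => succ (succ (succ ((fun (l : Nat) => l) 4)))
  ~> fun (r : Nat) => fun (ε : Nat) => 7
the term's type:
  forall (r : Nat), forall (ε : Nat), Nat


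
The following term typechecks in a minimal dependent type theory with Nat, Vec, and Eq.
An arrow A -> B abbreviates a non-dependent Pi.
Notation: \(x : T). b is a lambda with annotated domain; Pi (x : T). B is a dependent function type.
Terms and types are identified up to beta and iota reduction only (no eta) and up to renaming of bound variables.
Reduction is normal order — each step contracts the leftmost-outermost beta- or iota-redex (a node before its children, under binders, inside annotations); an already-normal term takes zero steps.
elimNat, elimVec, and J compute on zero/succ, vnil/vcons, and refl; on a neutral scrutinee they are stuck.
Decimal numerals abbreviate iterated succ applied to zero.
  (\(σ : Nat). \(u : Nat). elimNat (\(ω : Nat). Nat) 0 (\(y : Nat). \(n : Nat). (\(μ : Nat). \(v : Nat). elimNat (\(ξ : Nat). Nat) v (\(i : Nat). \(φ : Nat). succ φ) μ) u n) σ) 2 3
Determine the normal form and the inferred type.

reduced normal form:
  6
type:
  Nat


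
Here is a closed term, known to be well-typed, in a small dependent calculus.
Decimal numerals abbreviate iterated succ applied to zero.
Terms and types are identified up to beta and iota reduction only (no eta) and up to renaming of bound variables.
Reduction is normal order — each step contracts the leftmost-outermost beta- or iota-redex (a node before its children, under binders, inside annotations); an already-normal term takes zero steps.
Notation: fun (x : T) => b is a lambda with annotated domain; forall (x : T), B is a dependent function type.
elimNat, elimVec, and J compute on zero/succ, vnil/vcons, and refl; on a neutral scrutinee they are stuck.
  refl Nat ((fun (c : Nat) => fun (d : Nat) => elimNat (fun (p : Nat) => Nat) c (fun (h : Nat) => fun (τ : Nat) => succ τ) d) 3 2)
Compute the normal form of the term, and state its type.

resulting normal form:
  refl Nat 5
inferred type:
  Eq Nat 5 5
observation: reduction starts at a beta-redex, and 9 normal-order steps reach the normal form.


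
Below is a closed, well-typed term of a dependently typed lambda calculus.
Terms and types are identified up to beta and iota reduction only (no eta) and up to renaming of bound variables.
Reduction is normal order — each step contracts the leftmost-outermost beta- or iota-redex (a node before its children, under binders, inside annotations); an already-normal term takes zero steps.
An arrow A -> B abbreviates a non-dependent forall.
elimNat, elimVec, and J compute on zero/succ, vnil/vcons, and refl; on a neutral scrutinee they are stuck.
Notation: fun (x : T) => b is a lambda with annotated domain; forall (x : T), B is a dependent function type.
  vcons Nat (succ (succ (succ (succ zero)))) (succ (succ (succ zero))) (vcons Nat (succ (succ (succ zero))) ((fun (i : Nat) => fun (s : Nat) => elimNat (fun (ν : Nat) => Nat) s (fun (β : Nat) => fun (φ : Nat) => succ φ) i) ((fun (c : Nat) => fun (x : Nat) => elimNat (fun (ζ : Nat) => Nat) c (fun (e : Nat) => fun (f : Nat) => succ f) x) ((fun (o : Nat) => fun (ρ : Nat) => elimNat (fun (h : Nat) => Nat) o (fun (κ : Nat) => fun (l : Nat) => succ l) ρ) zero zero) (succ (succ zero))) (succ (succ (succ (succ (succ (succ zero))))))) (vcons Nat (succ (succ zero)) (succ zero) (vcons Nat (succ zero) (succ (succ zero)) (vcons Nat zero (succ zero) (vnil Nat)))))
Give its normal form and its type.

reduced normal form:
  vcons Nat (succ (succ (succ (succ zero)))) (succ (succ (succ zero))) (vcons Nat (succ (succ (succ zero))) (succ (succ (succ (succ (succ (succ (succ (succ zero)))))))) (vcons Nat (succ (succ zero)) (succ zero) (vcons Nat (succ zero) (succ (succ zero)) (vcons Nat zero (succ zero) (vnil Nat)))))
the term's type:
  Vec Nat (succ (succ (succ (succ (succ zero)))))
observation: 21 normal-order steps separate the term from its normal form.


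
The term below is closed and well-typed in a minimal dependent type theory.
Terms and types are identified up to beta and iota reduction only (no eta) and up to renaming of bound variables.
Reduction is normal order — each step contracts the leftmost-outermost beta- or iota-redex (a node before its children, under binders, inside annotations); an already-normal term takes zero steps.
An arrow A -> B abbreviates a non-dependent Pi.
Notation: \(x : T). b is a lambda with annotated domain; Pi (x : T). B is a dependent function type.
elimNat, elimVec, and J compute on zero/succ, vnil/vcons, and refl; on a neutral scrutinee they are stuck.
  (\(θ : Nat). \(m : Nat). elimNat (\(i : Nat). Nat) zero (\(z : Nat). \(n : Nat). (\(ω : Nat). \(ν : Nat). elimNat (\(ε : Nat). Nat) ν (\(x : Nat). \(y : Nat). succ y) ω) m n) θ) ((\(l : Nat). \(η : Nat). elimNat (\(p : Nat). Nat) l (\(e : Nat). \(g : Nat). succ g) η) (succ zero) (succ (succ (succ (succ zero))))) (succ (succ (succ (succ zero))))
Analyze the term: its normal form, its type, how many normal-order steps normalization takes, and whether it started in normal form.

reduced normal form:
  succ (succ (succ (succ (succ (succ (succ (succ (succ (succ (succ (succ (succ (succ (succ (succ (succ (succ (succ (succ zero)))))))))))))))))))
inferred type:
  Nat
steps to reach normal form (normal order): 48
started in normal form: no
first redex: a beta-redex


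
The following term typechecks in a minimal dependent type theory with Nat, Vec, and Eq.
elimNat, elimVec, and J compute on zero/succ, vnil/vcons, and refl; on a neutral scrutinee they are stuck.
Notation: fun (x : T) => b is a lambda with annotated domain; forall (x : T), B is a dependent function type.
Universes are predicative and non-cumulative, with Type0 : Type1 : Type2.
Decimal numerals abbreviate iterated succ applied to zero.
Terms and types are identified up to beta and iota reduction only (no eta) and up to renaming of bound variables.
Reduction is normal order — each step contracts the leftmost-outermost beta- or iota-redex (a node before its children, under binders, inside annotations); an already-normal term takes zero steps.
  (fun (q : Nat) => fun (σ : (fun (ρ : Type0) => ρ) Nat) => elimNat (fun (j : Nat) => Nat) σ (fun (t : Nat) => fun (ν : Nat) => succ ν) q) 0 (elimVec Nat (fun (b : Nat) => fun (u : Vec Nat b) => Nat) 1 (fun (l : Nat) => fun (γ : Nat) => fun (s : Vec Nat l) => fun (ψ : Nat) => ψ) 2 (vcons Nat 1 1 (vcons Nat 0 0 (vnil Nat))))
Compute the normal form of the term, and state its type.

normal form:
  1
inferred type:
  Nat
observation: the term reaches its normal form after 14 normal-order steps.


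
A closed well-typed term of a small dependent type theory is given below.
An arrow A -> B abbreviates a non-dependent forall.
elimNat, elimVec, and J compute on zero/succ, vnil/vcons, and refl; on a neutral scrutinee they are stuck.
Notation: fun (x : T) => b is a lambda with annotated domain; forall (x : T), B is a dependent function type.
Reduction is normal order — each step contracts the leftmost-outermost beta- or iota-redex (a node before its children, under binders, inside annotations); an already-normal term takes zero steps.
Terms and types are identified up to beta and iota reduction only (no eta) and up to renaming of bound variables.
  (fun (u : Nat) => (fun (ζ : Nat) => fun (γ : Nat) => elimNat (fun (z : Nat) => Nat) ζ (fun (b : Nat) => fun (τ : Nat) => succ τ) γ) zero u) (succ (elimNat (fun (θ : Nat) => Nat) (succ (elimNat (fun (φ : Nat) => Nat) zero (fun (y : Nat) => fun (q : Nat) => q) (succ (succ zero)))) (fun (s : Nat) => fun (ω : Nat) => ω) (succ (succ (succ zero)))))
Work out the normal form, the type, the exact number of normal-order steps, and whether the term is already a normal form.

resulting normal form:
  succ (succ zero)
inferred type:
  Nat
reduction steps (normal order): 27
term was already normal: no
first contracted redex: a beta-redex


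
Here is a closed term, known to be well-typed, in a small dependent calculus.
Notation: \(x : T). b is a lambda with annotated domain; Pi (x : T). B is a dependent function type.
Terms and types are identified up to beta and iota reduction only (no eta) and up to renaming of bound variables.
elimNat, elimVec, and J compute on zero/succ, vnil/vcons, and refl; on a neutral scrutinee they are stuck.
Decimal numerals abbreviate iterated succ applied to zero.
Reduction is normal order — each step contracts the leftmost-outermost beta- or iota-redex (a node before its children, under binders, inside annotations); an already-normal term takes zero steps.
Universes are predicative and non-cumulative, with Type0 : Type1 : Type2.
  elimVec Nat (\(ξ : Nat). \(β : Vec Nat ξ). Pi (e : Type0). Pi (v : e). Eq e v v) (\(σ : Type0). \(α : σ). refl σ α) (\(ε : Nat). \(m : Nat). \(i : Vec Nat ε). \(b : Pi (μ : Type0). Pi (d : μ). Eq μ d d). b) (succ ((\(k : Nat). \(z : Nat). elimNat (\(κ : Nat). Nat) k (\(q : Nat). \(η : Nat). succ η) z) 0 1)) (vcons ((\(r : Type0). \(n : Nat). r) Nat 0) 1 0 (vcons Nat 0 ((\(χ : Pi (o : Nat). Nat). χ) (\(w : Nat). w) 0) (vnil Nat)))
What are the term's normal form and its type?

reduced normal form:
  \(ξ : Type0). \(β : ξ). refl ξ β
the term's type:
  Pi (ξ : Type0). Pi (β : ξ). Eq ξ β β
observation: the leftmost-outermost redex is an elimVec iota-redex, and normalization takes 11 steps.


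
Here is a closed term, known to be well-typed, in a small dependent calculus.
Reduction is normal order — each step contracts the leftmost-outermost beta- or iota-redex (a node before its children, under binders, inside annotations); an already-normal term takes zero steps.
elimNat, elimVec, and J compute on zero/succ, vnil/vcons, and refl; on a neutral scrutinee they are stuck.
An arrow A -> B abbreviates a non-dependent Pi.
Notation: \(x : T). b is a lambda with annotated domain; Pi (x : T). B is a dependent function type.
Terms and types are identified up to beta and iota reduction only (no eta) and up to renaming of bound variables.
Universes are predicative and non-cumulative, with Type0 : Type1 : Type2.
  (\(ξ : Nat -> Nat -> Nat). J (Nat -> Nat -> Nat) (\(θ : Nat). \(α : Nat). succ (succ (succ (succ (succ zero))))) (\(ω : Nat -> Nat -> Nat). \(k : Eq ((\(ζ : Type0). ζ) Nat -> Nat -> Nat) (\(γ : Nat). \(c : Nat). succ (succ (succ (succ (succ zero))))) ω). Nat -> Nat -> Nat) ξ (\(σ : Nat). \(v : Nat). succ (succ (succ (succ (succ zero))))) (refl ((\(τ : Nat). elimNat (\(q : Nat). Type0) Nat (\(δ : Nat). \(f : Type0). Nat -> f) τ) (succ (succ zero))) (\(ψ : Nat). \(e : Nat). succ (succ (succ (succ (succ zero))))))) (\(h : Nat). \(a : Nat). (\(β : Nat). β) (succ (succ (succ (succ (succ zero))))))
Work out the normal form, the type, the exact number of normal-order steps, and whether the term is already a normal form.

reduced normal form:
  \(ξ : Nat). \(θ : Nat). succ (succ (succ (succ (succ zero))))
the term's type:
  Nat -> Nat -> Nat
reduction steps (normal order): 3
started in normal form: no
first redex: a beta-redex


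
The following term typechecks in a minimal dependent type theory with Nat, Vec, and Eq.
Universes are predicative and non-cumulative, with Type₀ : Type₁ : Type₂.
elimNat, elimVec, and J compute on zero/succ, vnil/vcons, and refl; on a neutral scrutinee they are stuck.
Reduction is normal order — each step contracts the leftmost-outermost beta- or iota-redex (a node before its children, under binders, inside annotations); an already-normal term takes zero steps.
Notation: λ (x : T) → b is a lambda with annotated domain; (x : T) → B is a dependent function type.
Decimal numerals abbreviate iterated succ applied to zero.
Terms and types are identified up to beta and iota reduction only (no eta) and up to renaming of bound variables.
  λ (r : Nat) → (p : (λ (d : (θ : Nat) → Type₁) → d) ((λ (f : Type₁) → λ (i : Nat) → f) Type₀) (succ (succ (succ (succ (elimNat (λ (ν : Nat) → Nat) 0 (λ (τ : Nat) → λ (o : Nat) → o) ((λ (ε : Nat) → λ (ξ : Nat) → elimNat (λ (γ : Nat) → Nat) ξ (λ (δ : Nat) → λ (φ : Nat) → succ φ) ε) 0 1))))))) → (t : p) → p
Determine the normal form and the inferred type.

resulting normal form:
  λ (r : Nat) → (p : Type₀) → (d : p) → p
inferred type:
  (r : Nat) → Type₁


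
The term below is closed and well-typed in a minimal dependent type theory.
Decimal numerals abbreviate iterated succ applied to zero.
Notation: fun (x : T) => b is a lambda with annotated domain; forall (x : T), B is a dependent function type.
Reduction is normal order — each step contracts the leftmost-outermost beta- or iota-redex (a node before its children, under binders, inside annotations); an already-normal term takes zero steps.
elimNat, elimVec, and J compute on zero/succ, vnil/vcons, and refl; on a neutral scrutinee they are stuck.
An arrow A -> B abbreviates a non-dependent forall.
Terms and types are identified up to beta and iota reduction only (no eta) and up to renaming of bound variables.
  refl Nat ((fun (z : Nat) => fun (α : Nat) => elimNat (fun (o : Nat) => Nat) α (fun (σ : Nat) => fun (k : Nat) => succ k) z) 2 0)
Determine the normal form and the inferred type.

normal form:
  refl Nat 2
type:
  Eq Nat 2 2
observation: the term reaches its normal form after 9 normal-order steps.


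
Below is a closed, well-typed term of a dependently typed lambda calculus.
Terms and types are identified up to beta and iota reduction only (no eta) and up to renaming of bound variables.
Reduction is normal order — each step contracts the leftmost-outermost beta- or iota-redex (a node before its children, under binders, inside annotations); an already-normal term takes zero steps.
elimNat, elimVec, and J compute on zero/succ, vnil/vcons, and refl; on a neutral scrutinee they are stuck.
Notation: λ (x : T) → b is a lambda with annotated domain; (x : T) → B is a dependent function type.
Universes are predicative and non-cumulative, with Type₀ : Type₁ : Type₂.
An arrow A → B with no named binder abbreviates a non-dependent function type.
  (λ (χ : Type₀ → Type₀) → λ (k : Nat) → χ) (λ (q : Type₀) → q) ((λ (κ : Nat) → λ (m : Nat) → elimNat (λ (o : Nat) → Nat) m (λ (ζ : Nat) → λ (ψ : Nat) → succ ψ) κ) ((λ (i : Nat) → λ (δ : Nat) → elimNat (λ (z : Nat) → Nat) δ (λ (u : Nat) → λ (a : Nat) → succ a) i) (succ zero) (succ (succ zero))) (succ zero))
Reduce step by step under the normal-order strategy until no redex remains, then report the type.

reduction (normal order):
  (λ (χ : Type₀ → Type₀) → λ (k : Nat) → χ) (λ (q : Type₀) → q) ((λ (κ : Nat) → λ (m : Nat) → elimNat (λ (o : Nat) → Nat) m (λ (ζ : Nat) → λ (ψ : Nat) → succ ψ) κ) ((λ (i : Nat) → λ (δ : Nat) → elimNat (λ (z : Nat) → Nat) δ (λ (u : Nat) → λ (a : Nat) → succ a) i) (succ zero) (succ (succ zero))) (succ zero))
  ~> (λ (χ : Nat) → λ (k : Type₀) → k) ((λ (q : Nat) → λ (κ : Nat) → elimNat (λ (m : Nat) → Nat) κ (λ (o : Nat) → λ (ζ : Nat) → succ ζ) q) ((λ (ψ : Nat) → λ (i : Nat) → elimNat (λ (δ : Nat) → Nat) i (λ (z : Nat) → λ (u : Nat) → succ u) ψ) (succ zero) (succ (succ zero))) (succ zero))
  ~> λ (χ : Type₀) → χ
inferred type:
  Type₀ → Type₀


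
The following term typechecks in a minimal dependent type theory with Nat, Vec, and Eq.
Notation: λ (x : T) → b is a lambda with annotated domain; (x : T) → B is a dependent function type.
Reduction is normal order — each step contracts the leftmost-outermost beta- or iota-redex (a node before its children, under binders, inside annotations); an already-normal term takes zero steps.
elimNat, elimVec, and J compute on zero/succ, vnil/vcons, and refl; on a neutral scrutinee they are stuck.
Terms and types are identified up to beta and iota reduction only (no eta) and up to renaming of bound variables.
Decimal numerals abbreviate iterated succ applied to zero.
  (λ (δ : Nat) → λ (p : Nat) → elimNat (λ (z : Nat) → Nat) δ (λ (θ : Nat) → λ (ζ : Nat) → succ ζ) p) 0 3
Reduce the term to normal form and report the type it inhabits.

resulting normal form:
  3
inferred type:
  Nat


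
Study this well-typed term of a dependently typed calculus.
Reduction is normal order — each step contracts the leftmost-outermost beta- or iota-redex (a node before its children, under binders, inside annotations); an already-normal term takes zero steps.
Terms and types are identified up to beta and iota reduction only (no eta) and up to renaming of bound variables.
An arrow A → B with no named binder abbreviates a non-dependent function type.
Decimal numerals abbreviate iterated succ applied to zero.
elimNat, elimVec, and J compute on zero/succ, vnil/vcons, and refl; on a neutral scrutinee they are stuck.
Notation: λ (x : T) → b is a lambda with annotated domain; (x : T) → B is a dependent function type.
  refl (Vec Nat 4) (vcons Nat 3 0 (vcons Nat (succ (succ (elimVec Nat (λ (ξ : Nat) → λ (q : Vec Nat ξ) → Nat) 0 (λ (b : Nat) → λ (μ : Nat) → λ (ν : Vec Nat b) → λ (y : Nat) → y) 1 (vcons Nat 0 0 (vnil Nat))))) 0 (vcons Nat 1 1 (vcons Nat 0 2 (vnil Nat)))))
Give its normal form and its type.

reduced normal form:
  refl (Vec Nat 4) (vcons Nat 3 0 (vcons Nat 2 0 (vcons Nat 1 1 (vcons Nat 0 2 (vnil Nat)))))
type:
  Eq (Vec Nat 4) (vcons Nat 3 0 (vcons Nat 2 0 (vcons Nat 1 1 (vcons Nat 0 2 (vnil Nat))))) (vcons Nat 3 0 (vcons Nat 2 0 (vcons Nat 1 1 (vcons Nat 0 2 (vnil Nat)))))
observation: normalization takes exactly 6 steps under the normal-order strategy.


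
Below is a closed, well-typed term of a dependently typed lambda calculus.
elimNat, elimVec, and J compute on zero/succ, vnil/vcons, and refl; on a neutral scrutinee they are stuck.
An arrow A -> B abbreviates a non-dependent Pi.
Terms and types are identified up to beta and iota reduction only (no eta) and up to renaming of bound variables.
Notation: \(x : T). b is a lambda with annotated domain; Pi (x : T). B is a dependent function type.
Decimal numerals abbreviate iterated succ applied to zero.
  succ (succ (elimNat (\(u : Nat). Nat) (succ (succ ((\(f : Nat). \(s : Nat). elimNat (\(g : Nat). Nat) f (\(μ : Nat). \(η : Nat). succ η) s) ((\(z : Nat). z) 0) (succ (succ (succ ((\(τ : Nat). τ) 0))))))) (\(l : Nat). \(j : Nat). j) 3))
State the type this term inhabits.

inferred type:
  Nat


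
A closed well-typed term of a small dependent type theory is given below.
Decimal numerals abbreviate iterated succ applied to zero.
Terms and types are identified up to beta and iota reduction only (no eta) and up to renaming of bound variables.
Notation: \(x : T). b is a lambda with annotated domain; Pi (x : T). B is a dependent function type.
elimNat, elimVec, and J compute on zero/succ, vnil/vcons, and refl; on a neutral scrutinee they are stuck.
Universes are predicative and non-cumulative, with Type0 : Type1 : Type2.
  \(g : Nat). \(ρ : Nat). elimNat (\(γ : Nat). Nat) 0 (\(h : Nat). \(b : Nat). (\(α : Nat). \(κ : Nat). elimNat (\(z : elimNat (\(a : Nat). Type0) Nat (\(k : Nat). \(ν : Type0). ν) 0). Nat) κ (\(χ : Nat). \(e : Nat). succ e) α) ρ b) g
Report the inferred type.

inferred type:
  Pi (g : Nat). Pi (ρ : Nat). Nat


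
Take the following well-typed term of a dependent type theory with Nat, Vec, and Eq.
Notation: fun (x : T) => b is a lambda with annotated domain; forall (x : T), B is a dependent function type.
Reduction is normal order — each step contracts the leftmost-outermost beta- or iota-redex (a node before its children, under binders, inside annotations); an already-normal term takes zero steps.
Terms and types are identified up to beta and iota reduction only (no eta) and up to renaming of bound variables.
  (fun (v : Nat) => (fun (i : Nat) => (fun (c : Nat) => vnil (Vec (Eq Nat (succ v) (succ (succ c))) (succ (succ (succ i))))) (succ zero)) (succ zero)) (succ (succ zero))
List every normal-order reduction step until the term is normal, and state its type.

normal-order reduction:
  (fun (v : Nat) => (fun (i : Nat) => (fun (c : Nat) => vnil (Vec (Eq Nat (succ v) (succ (succ c))) (succ (succ (succ i))))) (succ zero)) (succ zero)) (succ (succ zero))
  ~> (fun (v : Nat) => (fun (i : Nat) => vnil (Vec (Eq Nat (succ (succ (succ zero))) (succ (succ i))) (succ (succ (succ v))))) (succ zero)) (succ zero)
  ~> (fun (v : Nat) => vnil (Vec (Eq Nat (succ (succ (succ zero))) (succ (succ v))) (succ (succ (succ (succ zero)))))) (succ zero)
  ~> vnil (Vec (Eq Nat (succ (succ (succ zero))) (succ (succ (succ zero)))) (succ (succ (succ (succ zero)))))
type:
  Vec (Vec (Eq Nat (succ (succ (succ zero))) (succ (succ (succ zero)))) (succ (succ (succ (succ zero))))) zero


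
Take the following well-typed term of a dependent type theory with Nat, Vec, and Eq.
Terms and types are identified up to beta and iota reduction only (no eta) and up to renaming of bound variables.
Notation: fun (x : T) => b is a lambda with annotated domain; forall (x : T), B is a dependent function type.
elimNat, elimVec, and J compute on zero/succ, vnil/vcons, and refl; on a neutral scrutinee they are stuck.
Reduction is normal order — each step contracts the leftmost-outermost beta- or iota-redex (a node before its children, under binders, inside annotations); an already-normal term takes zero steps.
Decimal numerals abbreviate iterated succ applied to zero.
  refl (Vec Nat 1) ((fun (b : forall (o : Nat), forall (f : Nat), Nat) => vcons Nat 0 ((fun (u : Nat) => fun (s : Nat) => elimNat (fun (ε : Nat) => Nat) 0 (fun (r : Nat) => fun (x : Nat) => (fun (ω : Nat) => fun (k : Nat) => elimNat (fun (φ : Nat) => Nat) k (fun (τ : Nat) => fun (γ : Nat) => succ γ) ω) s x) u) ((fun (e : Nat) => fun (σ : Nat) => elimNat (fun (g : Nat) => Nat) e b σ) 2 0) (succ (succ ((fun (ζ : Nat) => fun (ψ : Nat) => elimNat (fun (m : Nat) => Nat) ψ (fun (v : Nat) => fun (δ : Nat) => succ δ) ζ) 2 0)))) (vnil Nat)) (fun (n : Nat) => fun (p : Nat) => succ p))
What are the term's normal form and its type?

resulting normal form:
  refl (Vec Nat 1) (vcons Nat 0 8 (vnil Nat))
inferred type:
  Eq (Vec Nat 1) (vcons Nat 0 8 (vnil Nat)) (vcons Nat 0 8 (vnil Nat))


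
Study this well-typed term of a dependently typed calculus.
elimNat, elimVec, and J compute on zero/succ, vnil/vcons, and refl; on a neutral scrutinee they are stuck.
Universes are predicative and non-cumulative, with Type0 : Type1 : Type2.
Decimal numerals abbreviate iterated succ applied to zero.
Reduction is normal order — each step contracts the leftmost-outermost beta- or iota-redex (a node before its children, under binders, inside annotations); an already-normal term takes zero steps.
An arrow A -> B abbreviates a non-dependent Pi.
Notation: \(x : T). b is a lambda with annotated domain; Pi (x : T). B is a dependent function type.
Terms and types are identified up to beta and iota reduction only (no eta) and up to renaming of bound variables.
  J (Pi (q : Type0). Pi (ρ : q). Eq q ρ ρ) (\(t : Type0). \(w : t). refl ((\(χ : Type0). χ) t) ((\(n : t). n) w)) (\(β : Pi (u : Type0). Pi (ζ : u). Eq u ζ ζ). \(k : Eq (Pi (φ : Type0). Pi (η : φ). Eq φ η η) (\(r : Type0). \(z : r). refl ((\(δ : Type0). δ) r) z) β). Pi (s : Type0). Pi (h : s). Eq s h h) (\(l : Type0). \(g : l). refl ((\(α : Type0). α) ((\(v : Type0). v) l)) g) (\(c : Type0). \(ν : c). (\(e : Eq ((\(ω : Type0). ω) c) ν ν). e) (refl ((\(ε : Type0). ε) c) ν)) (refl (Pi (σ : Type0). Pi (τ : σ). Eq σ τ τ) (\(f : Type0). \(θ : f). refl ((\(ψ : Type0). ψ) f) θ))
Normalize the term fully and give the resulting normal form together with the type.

reduced normal form:
  \(q : Type0). \(ρ : q). refl q ρ
type:
  Pi (q : Type0). Pi (ρ : q). Eq q ρ ρ


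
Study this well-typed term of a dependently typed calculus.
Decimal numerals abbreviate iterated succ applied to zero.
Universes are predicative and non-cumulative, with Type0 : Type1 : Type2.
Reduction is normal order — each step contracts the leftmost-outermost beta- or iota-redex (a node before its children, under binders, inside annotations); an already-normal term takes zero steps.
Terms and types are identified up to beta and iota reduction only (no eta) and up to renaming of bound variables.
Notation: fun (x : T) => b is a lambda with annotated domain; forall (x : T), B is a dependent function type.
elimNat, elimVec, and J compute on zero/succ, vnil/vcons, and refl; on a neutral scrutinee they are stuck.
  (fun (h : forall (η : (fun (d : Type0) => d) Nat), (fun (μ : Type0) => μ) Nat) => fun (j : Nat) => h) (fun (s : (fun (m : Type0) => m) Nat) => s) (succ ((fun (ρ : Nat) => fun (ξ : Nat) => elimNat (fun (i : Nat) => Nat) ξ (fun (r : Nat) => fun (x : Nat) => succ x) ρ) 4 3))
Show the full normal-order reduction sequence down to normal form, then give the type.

reduction (normal order):
  (fun (h : forall (η : (fun (d : Type0) => d) Nat), (fun (μ : Type0) => μ) Nat) => fun (j : Nat) => h) (fun (s : (fun (m : Type0) => m) Nat) => s) (succ ((fun (ρ : Nat) => fun (ξ : Nat) => elimNat (fun (i : Nat) => Nat) ξ (fun (r : Nat) => fun (x : Nat) => succ x) ρ) 4 3))
  ~> (fun (h : Nat) => fun (η : (fun (d : Type0) => d) Nat) => η) (succ ((fun (μ : Nat) => fun (j : Nat) => elimNat (fun (s : Nat) => Nat) j (fun (m : Nat) => fun (ρ : Nat) => succ ρ) μ) 4 3))
  ~> fun (h : (fun (η : Type0) => η) Nat) => h
  ~> fun (h : Nat) => h
type:
  forall (h : Nat), Nat


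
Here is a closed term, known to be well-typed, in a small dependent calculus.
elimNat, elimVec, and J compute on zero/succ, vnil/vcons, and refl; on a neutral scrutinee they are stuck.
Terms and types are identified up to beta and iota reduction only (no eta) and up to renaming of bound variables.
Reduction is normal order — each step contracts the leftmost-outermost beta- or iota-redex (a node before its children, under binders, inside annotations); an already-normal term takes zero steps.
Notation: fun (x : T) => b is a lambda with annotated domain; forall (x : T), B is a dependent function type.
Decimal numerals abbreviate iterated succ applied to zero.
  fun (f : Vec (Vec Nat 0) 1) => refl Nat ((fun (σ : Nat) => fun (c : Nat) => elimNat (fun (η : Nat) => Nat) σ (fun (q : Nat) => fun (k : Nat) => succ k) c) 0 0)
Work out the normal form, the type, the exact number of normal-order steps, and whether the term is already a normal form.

resulting normal form:
  fun (f : Vec (Vec Nat 0) 1) => refl Nat 0
the term's type:
  forall (f : Vec (Vec Nat 0) 1), Eq Nat 0 0
reduction steps (normal order): 3
started in normal form: no
first redex: a beta-redex


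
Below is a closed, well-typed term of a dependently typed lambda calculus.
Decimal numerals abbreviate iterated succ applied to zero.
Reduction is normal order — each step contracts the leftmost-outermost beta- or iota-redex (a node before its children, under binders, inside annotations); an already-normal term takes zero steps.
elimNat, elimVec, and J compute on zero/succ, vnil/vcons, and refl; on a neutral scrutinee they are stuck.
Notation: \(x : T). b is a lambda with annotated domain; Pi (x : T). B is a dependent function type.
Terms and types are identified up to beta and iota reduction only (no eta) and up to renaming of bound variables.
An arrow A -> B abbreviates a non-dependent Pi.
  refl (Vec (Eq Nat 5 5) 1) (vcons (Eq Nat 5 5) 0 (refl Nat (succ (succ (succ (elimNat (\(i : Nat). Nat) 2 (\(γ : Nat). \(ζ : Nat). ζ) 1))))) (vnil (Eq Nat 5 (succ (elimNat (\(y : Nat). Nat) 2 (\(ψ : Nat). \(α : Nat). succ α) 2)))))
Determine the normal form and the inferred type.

normal form:
  refl (Vec (Eq Nat 5 5) 1) (vcons (Eq Nat 5 5) 0 (refl Nat 5) (vnil (Eq Nat 5 5)))
inferred type:
  Eq (Vec (Eq Nat 5 5) 1) (vcons (Eq Nat 5 5) 0 (refl Nat 5) (vnil (Eq Nat 5 5))) (vcons (Eq Nat 5 5) 0 (refl Nat 5) (vnil (Eq Nat 5 5)))
observation: the leftmost-outermost redex is an elimNat iota-redex, and normalization takes 11 steps.


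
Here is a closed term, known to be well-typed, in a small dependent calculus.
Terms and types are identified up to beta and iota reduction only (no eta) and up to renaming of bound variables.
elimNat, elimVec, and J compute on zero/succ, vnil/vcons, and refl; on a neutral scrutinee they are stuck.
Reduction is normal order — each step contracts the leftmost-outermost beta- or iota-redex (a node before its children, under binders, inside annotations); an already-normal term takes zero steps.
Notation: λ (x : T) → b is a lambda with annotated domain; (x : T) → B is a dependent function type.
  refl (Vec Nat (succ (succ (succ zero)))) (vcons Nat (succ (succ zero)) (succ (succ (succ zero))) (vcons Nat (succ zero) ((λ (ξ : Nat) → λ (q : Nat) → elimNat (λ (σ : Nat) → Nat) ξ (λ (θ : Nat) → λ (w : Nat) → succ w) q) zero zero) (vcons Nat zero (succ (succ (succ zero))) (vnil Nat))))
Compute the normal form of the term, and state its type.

resulting normal form:
  refl (Vec Nat (succ (succ (succ zero)))) (vcons Nat (succ (succ zero)) (succ (succ (succ zero))) (vcons Nat (succ zero) zero (vcons Nat zero (succ (succ (succ zero))) (vnil Nat))))
inferred type:
  Eq (Vec Nat (succ (succ (succ zero)))) (vcons Nat (succ (succ zero)) (succ (succ (succ zero))) (vcons Nat (succ zero) zero (vcons Nat zero (succ (succ (succ zero))) (vnil Nat)))) (vcons Nat (succ (succ zero)) (succ (succ (succ zero))) (vcons Nat (succ zero) zero (vcons Nat zero (succ (succ (succ zero))) (vnil Nat))))


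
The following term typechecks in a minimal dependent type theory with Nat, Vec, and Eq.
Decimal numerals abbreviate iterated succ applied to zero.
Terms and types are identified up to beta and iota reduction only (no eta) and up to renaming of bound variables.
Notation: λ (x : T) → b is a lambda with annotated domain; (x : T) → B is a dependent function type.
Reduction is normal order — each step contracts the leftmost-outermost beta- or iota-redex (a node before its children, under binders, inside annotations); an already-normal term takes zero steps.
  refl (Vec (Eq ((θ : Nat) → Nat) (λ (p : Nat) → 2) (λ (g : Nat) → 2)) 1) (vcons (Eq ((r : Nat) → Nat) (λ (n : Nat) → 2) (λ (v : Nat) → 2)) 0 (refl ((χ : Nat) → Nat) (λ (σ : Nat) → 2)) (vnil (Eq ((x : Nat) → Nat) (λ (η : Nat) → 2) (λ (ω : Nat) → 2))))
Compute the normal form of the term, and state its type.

resulting normal form:
  refl (Vec (Eq ((θ : Nat) → Nat) (λ (p : Nat) → 2) (λ (g : Nat) → 2)) 1) (vcons (Eq ((r : Nat) → Nat) (λ (n : Nat) → 2) (λ (v : Nat) → 2)) 0 (refl ((χ : Nat) → Nat) (λ (σ : Nat) → 2)) (vnil (Eq ((x : Nat) → Nat) (λ (η : Nat) → 2) (λ (ω : Nat) → 2))))
the term's type:
  Eq (Vec (Eq ((θ : Nat) → Nat) (λ (p : Nat) → 2) (λ (g : Nat) → 2)) 1) (vcons (Eq ((r : Nat) → Nat) (λ (n : Nat) → 2) (λ (v : Nat) → 2)) 0 (refl ((χ : Nat) → Nat) (λ (σ : Nat) → 2)) (vnil (Eq ((x : Nat) → Nat) (λ (η : Nat) → 2) (λ (ω : Nat) → 2)))) (vcons (Eq ((k : Nat) → Nat) (λ (q : Nat) → 2) (λ (ψ : Nat) → 2)) 0 (refl ((e : Nat) → Nat) (λ (m : Nat) → 2)) (vnil (Eq ((t : Nat) → Nat) (λ (ν : Nat) → 2) (λ (c : Nat) → 2))))
observation: the term is already in normal form.


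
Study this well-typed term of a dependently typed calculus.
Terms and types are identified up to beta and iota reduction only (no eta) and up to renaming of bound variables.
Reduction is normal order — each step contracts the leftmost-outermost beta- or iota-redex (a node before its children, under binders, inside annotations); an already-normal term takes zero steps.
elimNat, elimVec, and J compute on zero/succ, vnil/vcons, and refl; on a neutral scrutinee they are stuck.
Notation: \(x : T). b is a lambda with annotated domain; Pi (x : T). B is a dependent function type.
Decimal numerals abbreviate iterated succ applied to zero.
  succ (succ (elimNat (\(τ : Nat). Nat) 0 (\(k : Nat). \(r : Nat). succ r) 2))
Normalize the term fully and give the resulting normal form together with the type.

normal form:
  4
inferred type:
  Nat
observation: normalization takes exactly 7 steps under the normal-order strategy.


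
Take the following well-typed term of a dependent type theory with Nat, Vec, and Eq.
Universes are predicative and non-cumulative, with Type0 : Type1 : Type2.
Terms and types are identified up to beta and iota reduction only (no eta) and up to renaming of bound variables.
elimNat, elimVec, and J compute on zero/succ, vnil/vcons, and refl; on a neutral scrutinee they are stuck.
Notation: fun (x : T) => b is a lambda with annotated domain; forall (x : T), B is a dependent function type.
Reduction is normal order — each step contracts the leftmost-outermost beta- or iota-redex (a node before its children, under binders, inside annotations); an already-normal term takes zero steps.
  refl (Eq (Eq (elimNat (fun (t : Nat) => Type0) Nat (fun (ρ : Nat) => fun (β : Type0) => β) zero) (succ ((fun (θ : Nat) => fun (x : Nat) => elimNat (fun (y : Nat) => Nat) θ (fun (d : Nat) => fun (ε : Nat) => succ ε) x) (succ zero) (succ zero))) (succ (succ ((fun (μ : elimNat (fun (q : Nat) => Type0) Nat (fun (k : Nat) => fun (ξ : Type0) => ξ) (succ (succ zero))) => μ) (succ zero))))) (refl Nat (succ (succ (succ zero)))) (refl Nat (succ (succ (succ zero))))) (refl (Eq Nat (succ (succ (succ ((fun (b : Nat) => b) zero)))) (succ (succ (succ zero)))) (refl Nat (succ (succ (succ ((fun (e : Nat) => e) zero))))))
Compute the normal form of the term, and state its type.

reduced normal form:
  refl (Eq (Eq Nat (succ (succ (succ zero))) (succ (succ (succ zero)))) (refl Nat (succ (succ (succ zero)))) (refl Nat (succ (succ (succ zero))))) (refl (Eq Nat (succ (succ (succ zero))) (succ (succ (succ zero)))) (refl Nat (succ (succ (succ zero)))))
type:
  Eq (Eq (Eq Nat (succ (succ (succ zero))) (succ (succ (succ zero)))) (refl Nat (succ (succ (succ zero)))) (refl Nat (succ (succ (succ zero))))) (refl (Eq Nat (succ (succ (succ zero))) (succ (succ (succ zero)))) (refl Nat (succ (succ (succ zero))))) (refl (Eq Nat (succ (succ (succ zero))) (succ (succ (succ zero)))) (refl Nat (succ (succ (succ zero)))))
observation: the term reaches its normal form after 10 normal-order steps.
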